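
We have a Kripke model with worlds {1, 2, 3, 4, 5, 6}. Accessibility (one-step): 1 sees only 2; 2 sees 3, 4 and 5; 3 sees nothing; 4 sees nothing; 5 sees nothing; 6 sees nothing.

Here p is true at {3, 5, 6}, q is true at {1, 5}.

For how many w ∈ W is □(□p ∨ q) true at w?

1: successors {2}; □p ∨ q there: 2:F. ✗
2: successors {3, 4, 5}; □p ∨ q there: 3:T, 4:T, 5:T. ✓
3: no successors, so □(□p ∨ q) holds vacuously. ✓
4: no successors, so □(□p ∨ q) holds vacuously. ✓
5: no successors, so □(□p ∨ q) holds vacuously. ✓
6: no successors, so □(□p ∨ q) holds vacuously. ✓
Satisfying worlds: {2, 3, 4, 5, 6}.

5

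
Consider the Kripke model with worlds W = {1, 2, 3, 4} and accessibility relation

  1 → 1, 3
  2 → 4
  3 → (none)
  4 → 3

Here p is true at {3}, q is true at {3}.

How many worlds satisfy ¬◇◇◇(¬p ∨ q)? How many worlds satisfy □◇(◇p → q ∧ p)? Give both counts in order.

For ¬◇◇◇(¬p ∨ q):
1: ◇◇◇(¬p ∨ q) is T. ✗
2: ◇◇◇(¬p ∨ q) is F. ✓
3: ◇◇◇(¬p ∨ q) is F. ✓
4: ◇◇◇(¬p ∨ q) is F. ✓
— 3 worlds.
For □◇(◇p → q ∧ p):
1: successors {1, 3}; ◇(◇p → q ∧ p) there: 1:T, 3:F. ✗
2: successors {4}; ◇(◇p → q ∧ p) there: 4:T. ✓
3: no successors, so □◇(◇p → q ∧ p) holds vacuously. ✓
4: successors {3}; ◇(◇p → q ∧ p) there: 3:F. ✗
— 2 worlds.

3 and 2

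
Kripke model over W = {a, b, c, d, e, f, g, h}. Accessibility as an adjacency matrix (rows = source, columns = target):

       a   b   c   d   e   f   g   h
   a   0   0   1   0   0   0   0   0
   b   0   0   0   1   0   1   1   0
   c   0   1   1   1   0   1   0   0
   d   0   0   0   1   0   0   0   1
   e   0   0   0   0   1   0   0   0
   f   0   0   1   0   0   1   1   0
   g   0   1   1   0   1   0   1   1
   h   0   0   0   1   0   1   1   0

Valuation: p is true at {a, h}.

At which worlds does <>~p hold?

{a, b, c, d, e, f, g, h}

a: successors {c}; ~p there: c:T. ✓
b: successors {d, f, g}; ~p there: d:T, f:T, g:T. ✓
c: successors {b, c, d, f}; ~p there: b:T, c:T, d:T, f:T. ✓
d: successors {d, h}; ~p there: d:T, h:F. ✓
e: successors {e}; ~p there: e:T. ✓
f: successors {c, f, g}; ~p there: c:T, f:T, g:T. ✓
g: successors {b, c, e, g, h}; ~p there: b:T, c:T, e:T, g:T, h:F. ✓
h: successors {d, f, g}; ~p there: d:T, f:T, g:T. ✓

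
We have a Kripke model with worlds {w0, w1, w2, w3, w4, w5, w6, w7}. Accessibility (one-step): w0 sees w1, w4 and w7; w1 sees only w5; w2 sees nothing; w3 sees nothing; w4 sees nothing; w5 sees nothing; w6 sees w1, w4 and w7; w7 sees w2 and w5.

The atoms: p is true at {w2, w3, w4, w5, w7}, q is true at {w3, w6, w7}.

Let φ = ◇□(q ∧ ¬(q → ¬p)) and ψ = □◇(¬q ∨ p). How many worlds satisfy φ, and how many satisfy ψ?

For ◇□(q ∧ ¬(q → ¬p)):
w0: successors {w1, w4, w7}; □(q ∧ ¬(q → ¬p)) there: w1:F, w4:T, w7:F. ✓
w1: successors {w5}; □(q ∧ ¬(q → ¬p)) there: w5:T. ✓
w2: no successors, so ◇□(q ∧ ¬(q → ¬p)) fails. ✗
w3: no successors, so ◇□(q ∧ ¬(q → ¬p)) fails. ✗
w4: no successors, so ◇□(q ∧ ¬(q → ¬p)) fails. ✗
w5: no successors, so ◇□(q ∧ ¬(q → ¬p)) fails. ✗
w6: successors {w1, w4, w7}; □(q ∧ ¬(q → ¬p)) there: w1:F, w4:T, w7:F. ✓
w7: successors {w2, w5}; □(q ∧ ¬(q → ¬p)) there: w2:T, w5:T. ✓
— 4 worlds.
For □◇(¬q ∨ p):
w0: successors {w1, w4, w7}; ◇(¬q ∨ p) there: w1:T, w4:F, w7:T. ✗
w1: successors {w5}; ◇(¬q ∨ p) there: w5:F. ✗
w2: no successors, so □◇(¬q ∨ p) holds vacuously. ✓
w3: no successors, so □◇(¬q ∨ p) holds vacuously. ✓
w4: no successors, so □◇(¬q ∨ p) holds vacuously. ✓
w5: no successors, so □◇(¬q ∨ p) holds vacuously. ✓
w6: successors {w1, w4, w7}; ◇(¬q ∨ p) there: w1:T, w4:F, w7:T. ✗
w7: successors {w2, w5}; ◇(¬q ∨ p) there: w2:F, w5:F. ✗
— 4 worlds.

4 and 4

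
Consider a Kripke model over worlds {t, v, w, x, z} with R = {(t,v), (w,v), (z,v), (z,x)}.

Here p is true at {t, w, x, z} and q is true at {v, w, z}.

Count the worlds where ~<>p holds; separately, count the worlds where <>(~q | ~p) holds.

For ~<>p:
t: <>p is F. ✓
v: <>p is F. ✓
w: <>p is F. ✓
x: <>p is F. ✓
z: <>p is T. ✗
— 4 worlds.
For <>(~q | ~p):
t: successors {v}; ~q | ~p there: v:T. ✓
v: no successors, so <>(~q | ~p) fails. ✗
w: successors {v}; ~q | ~p there: v:T. ✓
x: no successors, so <>(~q | ~p) fails. ✗
z: successors {v, x}; ~q | ~p there: v:T, x:T. ✓
— 3 worlds.

4 and 3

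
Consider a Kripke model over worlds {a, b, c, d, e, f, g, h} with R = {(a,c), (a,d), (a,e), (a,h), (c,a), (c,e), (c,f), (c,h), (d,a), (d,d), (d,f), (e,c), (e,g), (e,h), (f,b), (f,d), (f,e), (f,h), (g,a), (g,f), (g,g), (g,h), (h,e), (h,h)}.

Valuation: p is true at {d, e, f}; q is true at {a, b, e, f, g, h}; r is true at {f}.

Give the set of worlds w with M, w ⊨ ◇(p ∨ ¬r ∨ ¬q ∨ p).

{a, c, d, e, f, g, h}

a: successors {c, d, e, h}; p ∨ ¬r ∨ ¬q ∨ p there: c:T, d:T, e:T, h:T. ✓
b: no successors, so ◇(p ∨ ¬r ∨ ¬q ∨ p) fails. ✗
c: successors {a, e, f, h}; p ∨ ¬r ∨ ¬q ∨ p there: a:T, e:T, f:T, h:T. ✓
d: successors {a, d, f}; p ∨ ¬r ∨ ¬q ∨ p there: a:T, d:T, f:T. ✓
e: successors {c, g, h}; p ∨ ¬r ∨ ¬q ∨ p there: c:T, g:T, h:T. ✓
f: successors {b, d, e, h}; p ∨ ¬r ∨ ¬q ∨ p there: b:T, d:T, e:T, h:T. ✓
g: successors {a, f, g, h}; p ∨ ¬r ∨ ¬q ∨ p there: a:T, f:T, g:T, h:T. ✓
h: successors {e, h}; p ∨ ¬r ∨ ¬q ∨ p there: e:T, h:T. ✓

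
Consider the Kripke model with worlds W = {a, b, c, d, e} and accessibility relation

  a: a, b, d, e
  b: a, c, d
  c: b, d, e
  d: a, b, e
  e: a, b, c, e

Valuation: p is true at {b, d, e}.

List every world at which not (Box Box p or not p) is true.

a: Box Box p or not p is T. ✗
b: Box Box p or not p is F. ✓
c: Box Box p or not p is T. ✗
d: Box Box p or not p is F. ✓
e: Box Box p or not p is F. ✓

{b, d, e}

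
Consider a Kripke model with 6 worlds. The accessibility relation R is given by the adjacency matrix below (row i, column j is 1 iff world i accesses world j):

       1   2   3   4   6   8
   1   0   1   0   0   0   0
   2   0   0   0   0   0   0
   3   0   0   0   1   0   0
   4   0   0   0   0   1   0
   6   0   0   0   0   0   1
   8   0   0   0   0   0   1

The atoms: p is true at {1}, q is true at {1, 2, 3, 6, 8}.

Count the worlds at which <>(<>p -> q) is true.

5

1: successors {2}; <>p -> q there: 2:T. ✓
2: no successors, so <>(<>p -> q) fails. ✗
3: successors {4}; <>p -> q there: 4:T. ✓
4: successors {6}; <>p -> q there: 6:T. ✓
6: successors {8}; <>p -> q there: 8:T. ✓
8: successors {8}; <>p -> q there: 8:T. ✓
Satisfying worlds: {1, 3, 4, 6, 8}.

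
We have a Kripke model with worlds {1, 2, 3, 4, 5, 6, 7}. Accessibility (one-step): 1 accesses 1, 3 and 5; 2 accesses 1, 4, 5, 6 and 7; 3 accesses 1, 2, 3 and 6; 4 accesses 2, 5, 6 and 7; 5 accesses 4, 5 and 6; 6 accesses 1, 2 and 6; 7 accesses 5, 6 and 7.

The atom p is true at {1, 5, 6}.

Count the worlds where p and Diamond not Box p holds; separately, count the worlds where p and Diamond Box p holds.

For p and Diamond not Box p:
1: p is T, Diamond not Box p is T. ✓
2: p is F, Diamond not Box p is T. ✗
3: p is F, Diamond not Box p is T. ✗
4: p is F, Diamond not Box p is T. ✗
5: p is T, Diamond not Box p is T. ✓
6: p is T, Diamond not Box p is T. ✓
7: p is F, Diamond not Box p is T. ✗
— 3 worlds.
For p and Diamond Box p:
1: p is T, Diamond Box p is F. ✗
2: p is F, Diamond Box p is F. ✗
3: p is F, Diamond Box p is F. ✗
4: p is F, Diamond Box p is F. ✗
5: p is T, Diamond Box p is F. ✗
6: p is T, Diamond Box p is F. ✗
7: p is F, Diamond Box p is F. ✗
— 0 worlds.

3 and 0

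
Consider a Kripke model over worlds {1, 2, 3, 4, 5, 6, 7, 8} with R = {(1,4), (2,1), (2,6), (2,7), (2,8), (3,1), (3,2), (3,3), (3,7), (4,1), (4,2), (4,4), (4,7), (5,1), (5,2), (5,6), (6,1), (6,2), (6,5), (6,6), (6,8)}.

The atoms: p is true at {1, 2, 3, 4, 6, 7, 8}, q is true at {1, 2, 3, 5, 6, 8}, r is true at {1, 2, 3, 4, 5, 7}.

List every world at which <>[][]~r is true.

{2, 3, 4, 6}

1: successors {4}; [][]~r there: 4:F. ✗
2: successors {1, 6, 7, 8}; [][]~r there: 1:F, 6:F, 7:T, 8:T. ✓
3: successors {1, 2, 3, 7}; [][]~r there: 1:F, 2:F, 3:F, 7:T. ✓
4: successors {1, 2, 4, 7}; [][]~r there: 1:F, 2:F, 4:F, 7:T. ✓
5: successors {1, 2, 6}; [][]~r there: 1:F, 2:F, 6:F. ✗
6: successors {1, 2, 5, 6, 8}; [][]~r there: 1:F, 2:F, 5:F, 6:F, 8:T. ✓
7: no successors, so <>[][]~r fails. ✗
8: no successors, so <>[][]~r fails. ✗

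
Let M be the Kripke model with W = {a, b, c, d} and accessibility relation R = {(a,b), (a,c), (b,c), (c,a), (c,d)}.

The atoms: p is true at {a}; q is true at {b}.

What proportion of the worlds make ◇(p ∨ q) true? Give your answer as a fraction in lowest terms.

1/2

a: successors {b, c}; p ∨ q there: b:T, c:F. ✓
b: successors {c}; p ∨ q there: c:F. ✗
c: successors {a, d}; p ∨ q there: a:T, d:F. ✓
d: no successors, so ◇(p ∨ q) fails. ✗
That's 2 of 4 worlds, so 2/4 = 1/2.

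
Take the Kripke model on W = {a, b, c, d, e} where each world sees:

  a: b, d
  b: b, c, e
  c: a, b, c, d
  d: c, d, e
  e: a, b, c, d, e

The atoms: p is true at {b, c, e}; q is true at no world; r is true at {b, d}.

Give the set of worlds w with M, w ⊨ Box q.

∅

a: successors {b, d}; q there: b:F, d:F. ✗
b: successors {b, c, e}; q there: b:F, c:F, e:F. ✗
c: successors {a, b, c, d}; q there: a:F, b:F, c:F, d:F. ✗
d: successors {c, d, e}; q there: c:F, d:F, e:F. ✗
e: successors {a, b, c, d, e}; q there: a:F, b:F, c:F, d:F, e:F. ✗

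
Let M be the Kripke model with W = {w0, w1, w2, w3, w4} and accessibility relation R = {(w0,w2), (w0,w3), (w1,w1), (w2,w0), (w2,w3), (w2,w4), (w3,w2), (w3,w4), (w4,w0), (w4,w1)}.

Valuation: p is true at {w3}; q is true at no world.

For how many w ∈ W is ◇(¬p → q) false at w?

3

w0: successors {w2, w3}; ¬p → q there: w2:F, w3:T. ✓
w1: successors {w1}; ¬p → q there: w1:F. ✗
w2: successors {w0, w3, w4}; ¬p → q there: w0:F, w3:T, w4:F. ✓
w3: successors {w2, w4}; ¬p → q there: w2:F, w4:F. ✗
w4: successors {w0, w1}; ¬p → q there: w0:F, w1:F. ✗
Satisfying worlds: {w0, w2}.
So ◇(¬p → q) fails at the other 3 worlds.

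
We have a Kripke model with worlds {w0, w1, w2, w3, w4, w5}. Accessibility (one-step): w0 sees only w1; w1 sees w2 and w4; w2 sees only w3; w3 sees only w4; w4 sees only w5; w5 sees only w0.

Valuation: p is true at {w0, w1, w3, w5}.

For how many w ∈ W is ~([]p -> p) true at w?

w0: []p -> p is T. ✗
w1: []p -> p is T. ✗
w2: []p -> p is F. ✓
w3: []p -> p is T. ✗
w4: []p -> p is F. ✓
w5: []p -> p is T. ✗
Satisfying worlds: {w2, w4}.

2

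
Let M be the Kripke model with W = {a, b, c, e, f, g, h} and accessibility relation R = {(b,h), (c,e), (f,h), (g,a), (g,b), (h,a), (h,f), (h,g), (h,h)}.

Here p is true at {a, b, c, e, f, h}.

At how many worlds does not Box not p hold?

5

a: Box not p is T. ✗
b: Box not p is F. ✓
c: Box not p is F. ✓
e: Box not p is T. ✗
f: Box not p is F. ✓
g: Box not p is F. ✓
h: Box not p is F. ✓
Satisfying worlds: {b, c, f, g, h}.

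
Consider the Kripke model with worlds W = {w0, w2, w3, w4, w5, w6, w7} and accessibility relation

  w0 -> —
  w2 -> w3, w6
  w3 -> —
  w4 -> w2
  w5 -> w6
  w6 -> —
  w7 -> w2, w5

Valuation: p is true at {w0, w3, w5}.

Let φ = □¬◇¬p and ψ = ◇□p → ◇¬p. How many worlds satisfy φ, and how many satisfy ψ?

For □¬◇¬p:
w0: no successors, so □¬◇¬p holds vacuously. ✓
w2: successors {w3, w6}; ¬◇¬p there: w3:T, w6:T. ✓
w3: no successors, so □¬◇¬p holds vacuously. ✓
w4: successors {w2}; ¬◇¬p there: w2:F. ✗
w5: successors {w6}; ¬◇¬p there: w6:T. ✓
w6: no successors, so □¬◇¬p holds vacuously. ✓
w7: successors {w2, w5}; ¬◇¬p there: w2:F, w5:F. ✗
— 5 worlds.
For ◇□p → ◇¬p:
w0: ◇□p is F, ◇¬p is F. ✓
w2: ◇□p is T, ◇¬p is T. ✓
w3: ◇□p is F, ◇¬p is F. ✓
w4: ◇□p is F, ◇¬p is T. ✓
w5: ◇□p is T, ◇¬p is T. ✓
w6: ◇□p is F, ◇¬p is F. ✓
w7: ◇□p is F, ◇¬p is T. ✓
— 7 worlds.

5 and 7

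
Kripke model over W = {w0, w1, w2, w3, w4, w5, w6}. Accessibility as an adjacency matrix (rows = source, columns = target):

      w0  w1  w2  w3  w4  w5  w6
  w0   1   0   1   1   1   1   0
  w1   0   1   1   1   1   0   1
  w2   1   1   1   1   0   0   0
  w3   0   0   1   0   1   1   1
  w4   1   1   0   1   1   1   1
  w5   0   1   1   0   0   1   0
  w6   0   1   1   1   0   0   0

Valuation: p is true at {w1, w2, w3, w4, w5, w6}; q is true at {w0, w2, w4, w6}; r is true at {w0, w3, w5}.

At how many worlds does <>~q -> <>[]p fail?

0

w0: <>~q is T, <>[]p is T. ✓
w1: <>~q is T, <>[]p is T. ✓
w2: <>~q is T, <>[]p is T. ✓
w3: <>~q is T, <>[]p is T. ✓
w4: <>~q is T, <>[]p is T. ✓
w5: <>~q is T, <>[]p is T. ✓
w6: <>~q is T, <>[]p is T. ✓
Satisfying worlds: {w0, w1, w2, w3, w4, w5, w6}.
So <>~q -> <>[]p fails at the other 0 worlds.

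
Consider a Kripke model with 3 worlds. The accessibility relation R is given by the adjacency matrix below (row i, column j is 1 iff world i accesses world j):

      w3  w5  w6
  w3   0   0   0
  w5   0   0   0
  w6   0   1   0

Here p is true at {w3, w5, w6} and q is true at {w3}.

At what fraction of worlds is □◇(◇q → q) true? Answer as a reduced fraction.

2/3

w3: no successors, so □◇(◇q → q) holds vacuously. ✓
w5: no successors, so □◇(◇q → q) holds vacuously. ✓
w6: successors {w5}; ◇(◇q → q) there: w5:F. ✗
That's 2 of 3 worlds, so 2/3.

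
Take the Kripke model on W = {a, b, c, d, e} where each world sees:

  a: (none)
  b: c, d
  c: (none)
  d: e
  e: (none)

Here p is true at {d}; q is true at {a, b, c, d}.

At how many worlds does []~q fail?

1

a: no successors, so []~q holds vacuously. ✓
b: successors {c, d}; ~q there: c:F, d:F. ✗
c: no successors, so []~q holds vacuously. ✓
d: successors {e}; ~q there: e:T. ✓
e: no successors, so []~q holds vacuously. ✓
Satisfying worlds: {a, c, d, e}.
So []~q fails at the other 1 world.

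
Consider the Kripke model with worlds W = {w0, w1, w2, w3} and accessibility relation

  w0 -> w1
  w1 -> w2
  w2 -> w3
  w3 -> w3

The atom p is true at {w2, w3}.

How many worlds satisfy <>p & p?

w0: <>p is F, p is F. ✗
w1: <>p is T, p is F. ✗
w2: <>p is T, p is T. ✓
w3: <>p is T, p is T. ✓
Satisfying worlds: {w2, w3}.

2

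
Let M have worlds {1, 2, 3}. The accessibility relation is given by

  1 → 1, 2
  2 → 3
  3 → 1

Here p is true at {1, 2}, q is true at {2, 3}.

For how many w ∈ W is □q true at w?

1

1: successors {1, 2}; q there: 1:F, 2:T. ✗
2: successors {3}; q there: 3:T. ✓
3: successors {1}; q there: 1:F. ✗
Satisfying worlds: {2}.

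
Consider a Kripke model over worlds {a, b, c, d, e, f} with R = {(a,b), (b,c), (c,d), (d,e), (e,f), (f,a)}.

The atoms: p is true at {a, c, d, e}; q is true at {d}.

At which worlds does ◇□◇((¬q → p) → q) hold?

{a, c, e}

a: successors {b}; □◇((¬q → p) → q) there: b:T. ✓
b: successors {c}; □◇((¬q → p) → q) there: c:F. ✗
c: successors {d}; □◇((¬q → p) → q) there: d:T. ✓
d: successors {e}; □◇((¬q → p) → q) there: e:F. ✗
e: successors {f}; □◇((¬q → p) → q) there: f:T. ✓
f: successors {a}; □◇((¬q → p) → q) there: a:F. ✗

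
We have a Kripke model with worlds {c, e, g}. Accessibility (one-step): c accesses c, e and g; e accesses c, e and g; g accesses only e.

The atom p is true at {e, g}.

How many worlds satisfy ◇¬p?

c: successors {c, e, g}; ¬p there: c:T, e:F, g:F. ✓
e: successors {c, e, g}; ¬p there: c:T, e:F, g:F. ✓
g: successors {e}; ¬p there: e:F. ✗
Satisfying worlds: {c, e}.

2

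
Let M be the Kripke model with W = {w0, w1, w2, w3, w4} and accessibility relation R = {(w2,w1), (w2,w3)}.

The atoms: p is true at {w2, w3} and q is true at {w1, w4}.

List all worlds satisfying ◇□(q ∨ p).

w0: no successors, so ◇□(q ∨ p) fails. ✗
w1: no successors, so ◇□(q ∨ p) fails. ✗
w2: successors {w1, w3}; □(q ∨ p) there: w1:T, w3:T. ✓
w3: no successors, so ◇□(q ∨ p) fails. ✗
w4: no successors, so ◇□(q ∨ p) fails. ✗

{w2}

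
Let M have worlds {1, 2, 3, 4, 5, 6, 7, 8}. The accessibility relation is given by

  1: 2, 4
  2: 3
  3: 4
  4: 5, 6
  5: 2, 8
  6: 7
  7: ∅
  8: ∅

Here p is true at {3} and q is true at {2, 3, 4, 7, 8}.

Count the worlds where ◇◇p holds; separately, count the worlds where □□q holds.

For ◇◇p:
1: successors {2, 4}; ◇p there: 2:T, 4:F. ✓
2: successors {3}; ◇p there: 3:F. ✗
3: successors {4}; ◇p there: 4:F. ✗
4: successors {5, 6}; ◇p there: 5:F, 6:F. ✗
5: successors {2, 8}; ◇p there: 2:T, 8:F. ✓
6: successors {7}; ◇p there: 7:F. ✗
7: no successors, so ◇◇p fails. ✗
8: no successors, so ◇◇p fails. ✗
— 2 worlds.
For □□q:
1: successors {2, 4}; □q there: 2:T, 4:F. ✗
2: successors {3}; □q there: 3:T. ✓
3: successors {4}; □q there: 4:F. ✗
4: successors {5, 6}; □q there: 5:T, 6:T. ✓
5: successors {2, 8}; □q there: 2:T, 8:T. ✓
6: successors {7}; □q there: 7:T. ✓
7: no successors, so □□q holds vacuously. ✓
8: no successors, so □□q holds vacuously. ✓
— 6 worlds.

2 and 6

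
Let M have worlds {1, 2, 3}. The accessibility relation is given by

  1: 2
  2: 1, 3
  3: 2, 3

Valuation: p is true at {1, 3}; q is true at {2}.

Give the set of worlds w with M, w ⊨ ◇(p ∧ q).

1: successors {2}; p ∧ q there: 2:F. ✗
2: successors {1, 3}; p ∧ q there: 1:F, 3:F. ✗
3: successors {2, 3}; p ∧ q there: 2:F, 3:F. ✗

∅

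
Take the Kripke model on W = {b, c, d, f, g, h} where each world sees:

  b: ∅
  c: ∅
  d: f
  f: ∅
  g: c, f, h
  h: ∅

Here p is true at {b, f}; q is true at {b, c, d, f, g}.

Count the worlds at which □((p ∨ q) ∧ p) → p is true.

b: □((p ∨ q) ∧ p) is T, p is T. ✓
c: □((p ∨ q) ∧ p) is T, p is F. ✗
d: □((p ∨ q) ∧ p) is T, p is F. ✗
f: □((p ∨ q) ∧ p) is T, p is T. ✓
g: □((p ∨ q) ∧ p) is F, p is F. ✓
h: □((p ∨ q) ∧ p) is T, p is F. ✗
Satisfying worlds: {b, f, g}.

3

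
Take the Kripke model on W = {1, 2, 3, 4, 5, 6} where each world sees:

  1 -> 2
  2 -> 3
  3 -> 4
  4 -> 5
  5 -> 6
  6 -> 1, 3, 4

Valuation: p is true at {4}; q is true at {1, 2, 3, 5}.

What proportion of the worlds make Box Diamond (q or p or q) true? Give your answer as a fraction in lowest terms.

1: successors {2}; Diamond (q or p or q) there: 2:T. ✓
2: successors {3}; Diamond (q or p or q) there: 3:T. ✓
3: successors {4}; Diamond (q or p or q) there: 4:T. ✓
4: successors {5}; Diamond (q or p or q) there: 5:F. ✗
5: successors {6}; Diamond (q or p or q) there: 6:T. ✓
6: successors {1, 3, 4}; Diamond (q or p or q) there: 1:T, 3:T, 4:T. ✓
That's 5 of 6 worlds, so 5/6.

5/6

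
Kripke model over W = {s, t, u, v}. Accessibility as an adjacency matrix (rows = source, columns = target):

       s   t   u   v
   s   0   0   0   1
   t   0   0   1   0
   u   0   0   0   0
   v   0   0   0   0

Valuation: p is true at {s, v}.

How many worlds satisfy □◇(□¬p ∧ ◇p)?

2

s: successors {v}; ◇(□¬p ∧ ◇p) there: v:F. ✗
t: successors {u}; ◇(□¬p ∧ ◇p) there: u:F. ✗
u: no successors, so □◇(□¬p ∧ ◇p) holds vacuously. ✓
v: no successors, so □◇(□¬p ∧ ◇p) holds vacuously. ✓
Satisfying worlds: {u, v}.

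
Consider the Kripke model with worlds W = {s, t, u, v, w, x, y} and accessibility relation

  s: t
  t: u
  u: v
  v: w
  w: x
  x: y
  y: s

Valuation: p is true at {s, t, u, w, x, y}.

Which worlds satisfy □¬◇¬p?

{s, u, v, w, x, y}

s: successors {t}; ¬◇¬p there: t:T. ✓
t: successors {u}; ¬◇¬p there: u:F. ✗
u: successors {v}; ¬◇¬p there: v:T. ✓
v: successors {w}; ¬◇¬p there: w:T. ✓
w: successors {x}; ¬◇¬p there: x:T. ✓
x: successors {y}; ¬◇¬p there: y:T. ✓
y: successors {s}; ¬◇¬p there: s:T. ✓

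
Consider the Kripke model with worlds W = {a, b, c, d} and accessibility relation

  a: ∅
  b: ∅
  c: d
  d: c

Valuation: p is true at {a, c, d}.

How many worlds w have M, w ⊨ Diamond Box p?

a: no successors, so Diamond Box p fails. ✗
b: no successors, so Diamond Box p fails. ✗
c: successors {d}; Box p there: d:T. ✓
d: successors {c}; Box p there: c:T. ✓
Satisfying worlds: {c, d}.

2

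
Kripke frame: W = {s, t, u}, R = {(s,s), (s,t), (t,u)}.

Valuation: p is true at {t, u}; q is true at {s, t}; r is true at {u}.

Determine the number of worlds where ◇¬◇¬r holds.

2

s: successors {s, t}; ¬◇¬r there: s:F, t:T. ✓
t: successors {u}; ¬◇¬r there: u:T. ✓
u: no successors, so ◇¬◇¬r fails. ✗
Satisfying worlds: {s, t}.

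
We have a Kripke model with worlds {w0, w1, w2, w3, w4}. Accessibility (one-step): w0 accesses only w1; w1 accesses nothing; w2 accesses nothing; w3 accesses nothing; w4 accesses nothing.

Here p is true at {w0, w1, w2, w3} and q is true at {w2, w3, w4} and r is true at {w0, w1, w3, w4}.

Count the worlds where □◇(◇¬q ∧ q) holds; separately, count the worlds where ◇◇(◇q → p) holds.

4 and 0

For □◇(◇¬q ∧ q):
w0: successors {w1}; ◇(◇¬q ∧ q) there: w1:F. ✗
w1: no successors, so □◇(◇¬q ∧ q) holds vacuously. ✓
w2: no successors, so □◇(◇¬q ∧ q) holds vacuously. ✓
w3: no successors, so □◇(◇¬q ∧ q) holds vacuously. ✓
w4: no successors, so □◇(◇¬q ∧ q) holds vacuously. ✓
— 4 worlds.
For ◇◇(◇q → p):
w0: successors {w1}; ◇(◇q → p) there: w1:F. ✗
w1: no successors, so ◇◇(◇q → p) fails. ✗
w2: no successors, so ◇◇(◇q → p) fails. ✗
w3: no successors, so ◇◇(◇q → p) fails. ✗
w4: no successors, so ◇◇(◇q → p) fails. ✗
— 0 worlds.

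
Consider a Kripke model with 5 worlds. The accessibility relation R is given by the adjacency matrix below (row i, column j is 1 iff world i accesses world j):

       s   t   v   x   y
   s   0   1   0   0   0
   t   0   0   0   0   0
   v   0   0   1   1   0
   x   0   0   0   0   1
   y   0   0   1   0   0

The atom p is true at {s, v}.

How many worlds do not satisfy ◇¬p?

2

s: successors {t}; ¬p there: t:T. ✓
t: no successors, so ◇¬p fails. ✗
v: successors {v, x}; ¬p there: v:F, x:T. ✓
x: successors {y}; ¬p there: y:T. ✓
y: successors {v}; ¬p there: v:F. ✗
Satisfying worlds: {s, v, x}.
So ◇¬p fails at the other 2 worlds.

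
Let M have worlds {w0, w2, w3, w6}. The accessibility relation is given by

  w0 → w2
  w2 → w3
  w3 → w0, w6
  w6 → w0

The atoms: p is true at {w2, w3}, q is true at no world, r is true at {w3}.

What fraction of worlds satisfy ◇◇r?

1/4

w0: successors {w2}; ◇r there: w2:T. ✓
w2: successors {w3}; ◇r there: w3:F. ✗
w3: successors {w0, w6}; ◇r there: w0:F, w6:F. ✗
w6: successors {w0}; ◇r there: w0:F. ✗
That's 1 of 4 worlds, so 1/4.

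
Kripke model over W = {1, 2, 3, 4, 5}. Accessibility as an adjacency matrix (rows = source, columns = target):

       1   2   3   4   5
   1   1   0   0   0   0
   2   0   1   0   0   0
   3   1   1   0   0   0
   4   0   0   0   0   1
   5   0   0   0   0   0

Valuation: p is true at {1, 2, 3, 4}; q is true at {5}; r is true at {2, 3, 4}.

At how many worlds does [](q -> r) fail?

1: successors {1}; q -> r there: 1:T. ✓
2: successors {2}; q -> r there: 2:T. ✓
3: successors {1, 2}; q -> r there: 1:T, 2:T. ✓
4: successors {5}; q -> r there: 5:F. ✗
5: no successors, so [](q -> r) holds vacuously. ✓
Satisfying worlds: {1, 2, 3, 5}.
So [](q -> r) fails at the other 1 world.

1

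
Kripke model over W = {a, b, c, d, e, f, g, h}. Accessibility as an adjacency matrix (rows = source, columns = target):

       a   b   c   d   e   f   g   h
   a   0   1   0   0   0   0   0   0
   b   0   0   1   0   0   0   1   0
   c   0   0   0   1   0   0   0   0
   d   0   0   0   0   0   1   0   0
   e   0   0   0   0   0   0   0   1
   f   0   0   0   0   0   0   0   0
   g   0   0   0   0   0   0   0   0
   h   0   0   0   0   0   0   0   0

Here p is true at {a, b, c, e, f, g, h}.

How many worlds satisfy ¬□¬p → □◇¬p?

a: ¬□¬p is T, □◇¬p is F. ✗
b: ¬□¬p is T, □◇¬p is F. ✗
c: ¬□¬p is F, □◇¬p is F. ✓
d: ¬□¬p is T, □◇¬p is F. ✗
e: ¬□¬p is T, □◇¬p is F. ✗
f: ¬□¬p is F, □◇¬p is T. ✓
g: ¬□¬p is F, □◇¬p is T. ✓
h: ¬□¬p is F, □◇¬p is T. ✓
Satisfying worlds: {c, f, g, h}.

4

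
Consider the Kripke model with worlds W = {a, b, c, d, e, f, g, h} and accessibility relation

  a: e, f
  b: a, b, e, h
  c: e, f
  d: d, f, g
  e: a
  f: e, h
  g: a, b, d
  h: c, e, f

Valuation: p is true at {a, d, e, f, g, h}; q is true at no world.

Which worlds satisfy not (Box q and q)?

{a, b, c, d, e, f, g, h}

a: Box q and q is F. ✓
b: Box q and q is F. ✓
c: Box q and q is F. ✓
d: Box q and q is F. ✓
e: Box q and q is F. ✓
f: Box q and q is F. ✓
g: Box q and q is F. ✓
h: Box q and q is F. ✓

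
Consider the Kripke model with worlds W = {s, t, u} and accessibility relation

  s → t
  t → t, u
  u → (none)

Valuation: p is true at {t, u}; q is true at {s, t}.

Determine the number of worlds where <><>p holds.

s: successors {t}; <>p there: t:T. ✓
t: successors {t, u}; <>p there: t:T, u:F. ✓
u: no successors, so <><>p fails. ✗
Satisfying worlds: {s, t}.

2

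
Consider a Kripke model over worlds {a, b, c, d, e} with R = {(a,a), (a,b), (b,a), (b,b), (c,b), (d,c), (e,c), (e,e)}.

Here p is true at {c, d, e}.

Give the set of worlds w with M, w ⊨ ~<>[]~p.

∅

a: <>[]~p is T. ✗
b: <>[]~p is T. ✗
c: <>[]~p is T. ✗
d: <>[]~p is T. ✗
e: <>[]~p is T. ✗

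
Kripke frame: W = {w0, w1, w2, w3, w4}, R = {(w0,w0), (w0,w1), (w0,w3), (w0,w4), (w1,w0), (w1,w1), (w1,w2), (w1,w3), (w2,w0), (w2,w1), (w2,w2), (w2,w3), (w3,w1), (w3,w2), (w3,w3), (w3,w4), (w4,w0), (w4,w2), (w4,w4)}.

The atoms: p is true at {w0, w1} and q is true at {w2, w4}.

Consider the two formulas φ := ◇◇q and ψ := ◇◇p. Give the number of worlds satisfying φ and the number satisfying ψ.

For ◇◇q:
w0: successors {w0, w1, w3, w4}; ◇q there: w0:T, w1:T, w3:T, w4:T. ✓
w1: successors {w0, w1, w2, w3}; ◇q there: w0:T, w1:T, w2:T, w3:T. ✓
w2: successors {w0, w1, w2, w3}; ◇q there: w0:T, w1:T, w2:T, w3:T. ✓
w3: successors {w1, w2, w3, w4}; ◇q there: w1:T, w2:T, w3:T, w4:T. ✓
w4: successors {w0, w2, w4}; ◇q there: w0:T, w2:T, w4:T. ✓
— 5 worlds.
For ◇◇p:
w0: successors {w0, w1, w3, w4}; ◇p there: w0:T, w1:T, w3:T, w4:T. ✓
w1: successors {w0, w1, w2, w3}; ◇p there: w0:T, w1:T, w2:T, w3:T. ✓
w2: successors {w0, w1, w2, w3}; ◇p there: w0:T, w1:T, w2:T, w3:T. ✓
w3: successors {w1, w2, w3, w4}; ◇p there: w1:T, w2:T, w3:T, w4:T. ✓
w4: successors {w0, w2, w4}; ◇p there: w0:T, w2:T, w4:T. ✓
— 5 worlds.

5 and 5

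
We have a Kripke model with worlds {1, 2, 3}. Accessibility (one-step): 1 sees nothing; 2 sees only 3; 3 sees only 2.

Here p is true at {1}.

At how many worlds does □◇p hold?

1: no successors, so □◇p holds vacuously. ✓
2: successors {3}; ◇p there: 3:F. ✗
3: successors {2}; ◇p there: 2:F. ✗
Satisfying worlds: {1}.

1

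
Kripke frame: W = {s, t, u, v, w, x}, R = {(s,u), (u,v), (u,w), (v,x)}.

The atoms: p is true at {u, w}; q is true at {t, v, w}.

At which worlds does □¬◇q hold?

{t, u, v, w, x}

s: successors {u}; ¬◇q there: u:F. ✗
t: no successors, so □¬◇q holds vacuously. ✓
u: successors {v, w}; ¬◇q there: v:T, w:T. ✓
v: successors {x}; ¬◇q there: x:T. ✓
w: no successors, so □¬◇q holds vacuously. ✓
x: no successors, so □¬◇q holds vacuously. ✓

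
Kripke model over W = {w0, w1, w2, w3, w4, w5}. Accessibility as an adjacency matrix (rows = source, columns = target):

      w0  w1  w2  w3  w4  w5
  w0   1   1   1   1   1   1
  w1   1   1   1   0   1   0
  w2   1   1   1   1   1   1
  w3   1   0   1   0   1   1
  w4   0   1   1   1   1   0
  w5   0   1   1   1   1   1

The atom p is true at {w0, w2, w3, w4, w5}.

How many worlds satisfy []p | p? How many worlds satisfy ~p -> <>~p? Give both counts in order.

For []p | p:
w0: []p is F, p is T. ✓
w1: []p is F, p is F. ✗
w2: []p is F, p is T. ✓
w3: []p is T, p is T. ✓
w4: []p is F, p is T. ✓
w5: []p is F, p is T. ✓
— 5 worlds.
For ~p -> <>~p:
w0: ~p is F, <>~p is T. ✓
w1: ~p is T, <>~p is T. ✓
w2: ~p is F, <>~p is T. ✓
w3: ~p is F, <>~p is F. ✓
w4: ~p is F, <>~p is T. ✓
w5: ~p is F, <>~p is T. ✓
— 6 worlds.

5 and 6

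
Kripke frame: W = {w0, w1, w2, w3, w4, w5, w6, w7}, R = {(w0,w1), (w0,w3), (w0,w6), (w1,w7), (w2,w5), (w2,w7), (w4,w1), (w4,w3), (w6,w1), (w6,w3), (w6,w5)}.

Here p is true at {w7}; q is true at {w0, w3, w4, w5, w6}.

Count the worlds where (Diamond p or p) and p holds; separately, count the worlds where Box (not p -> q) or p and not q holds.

For (Diamond p or p) and p:
w0: Diamond p or p is F, p is F. ✗
w1: Diamond p or p is T, p is F. ✗
w2: Diamond p or p is T, p is F. ✗
w3: Diamond p or p is F, p is F. ✗
w4: Diamond p or p is F, p is F. ✗
w5: Diamond p or p is F, p is F. ✗
w6: Diamond p or p is F, p is F. ✗
w7: Diamond p or p is T, p is T. ✓
— 1 world.
For Box (not p -> q) or p and not q:
w0: Box (not p -> q) is F, p and not q is F. ✗
w1: Box (not p -> q) is T, p and not q is F. ✓
w2: Box (not p -> q) is T, p and not q is F. ✓
w3: Box (not p -> q) is T, p and not q is F. ✓
w4: Box (not p -> q) is F, p and not q is F. ✗
w5: Box (not p -> q) is T, p and not q is F. ✓
w6: Box (not p -> q) is F, p and not q is F. ✗
w7: Box (not p -> q) is T, p and not q is T. ✓
— 5 worlds.

1 and 5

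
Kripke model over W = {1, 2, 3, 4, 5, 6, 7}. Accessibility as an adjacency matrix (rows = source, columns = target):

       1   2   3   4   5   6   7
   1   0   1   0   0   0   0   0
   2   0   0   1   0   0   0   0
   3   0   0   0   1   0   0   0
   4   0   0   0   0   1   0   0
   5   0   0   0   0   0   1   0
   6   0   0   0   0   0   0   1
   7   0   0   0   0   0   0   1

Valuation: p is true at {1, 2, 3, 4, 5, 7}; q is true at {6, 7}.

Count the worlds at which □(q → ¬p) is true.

1: successors {2}; q → ¬p there: 2:T. ✓
2: successors {3}; q → ¬p there: 3:T. ✓
3: successors {4}; q → ¬p there: 4:T. ✓
4: successors {5}; q → ¬p there: 5:T. ✓
5: successors {6}; q → ¬p there: 6:T. ✓
6: successors {7}; q → ¬p there: 7:F. ✗
7: successors {7}; q → ¬p there: 7:F. ✗
Satisfying worlds: {1, 2, 3, 4, 5}.

5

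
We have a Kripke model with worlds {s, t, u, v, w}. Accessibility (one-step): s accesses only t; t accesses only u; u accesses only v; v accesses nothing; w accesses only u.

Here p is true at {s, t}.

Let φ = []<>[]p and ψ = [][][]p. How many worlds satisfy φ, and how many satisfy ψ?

3 and 4

For []<>[]p:
s: successors {t}; <>[]p there: t:F. ✗
t: successors {u}; <>[]p there: u:T. ✓
u: successors {v}; <>[]p there: v:F. ✗
v: no successors, so []<>[]p holds vacuously. ✓
w: successors {u}; <>[]p there: u:T. ✓
— 3 worlds.
For [][][]p:
s: successors {t}; [][]p there: t:F. ✗
t: successors {u}; [][]p there: u:T. ✓
u: successors {v}; [][]p there: v:T. ✓
v: no successors, so [][][]p holds vacuously. ✓
w: successors {u}; [][]p there: u:T. ✓
— 4 worlds.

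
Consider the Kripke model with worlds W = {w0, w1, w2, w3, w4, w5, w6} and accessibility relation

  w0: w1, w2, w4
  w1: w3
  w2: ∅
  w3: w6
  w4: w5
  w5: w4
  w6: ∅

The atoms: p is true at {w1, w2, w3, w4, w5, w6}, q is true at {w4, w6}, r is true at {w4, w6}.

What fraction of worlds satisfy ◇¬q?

w0: successors {w1, w2, w4}; ¬q there: w1:T, w2:T, w4:F. ✓
w1: successors {w3}; ¬q there: w3:T. ✓
w2: no successors, so ◇¬q fails. ✗
w3: successors {w6}; ¬q there: w6:F. ✗
w4: successors {w5}; ¬q there: w5:T. ✓
w5: successors {w4}; ¬q there: w4:F. ✗
w6: no successors, so ◇¬q fails. ✗
That's 3 of 7 worlds, so 3/7.

3/7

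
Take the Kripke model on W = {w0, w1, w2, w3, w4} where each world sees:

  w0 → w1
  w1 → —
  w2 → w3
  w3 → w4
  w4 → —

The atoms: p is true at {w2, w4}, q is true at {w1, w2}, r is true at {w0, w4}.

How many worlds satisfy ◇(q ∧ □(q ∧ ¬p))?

w0: successors {w1}; q ∧ □(q ∧ ¬p) there: w1:T. ✓
w1: no successors, so ◇(q ∧ □(q ∧ ¬p)) fails. ✗
w2: successors {w3}; q ∧ □(q ∧ ¬p) there: w3:F. ✗
w3: successors {w4}; q ∧ □(q ∧ ¬p) there: w4:F. ✗
w4: no successors, so ◇(q ∧ □(q ∧ ¬p)) fails. ✗
Satisfying worlds: {w0}.

1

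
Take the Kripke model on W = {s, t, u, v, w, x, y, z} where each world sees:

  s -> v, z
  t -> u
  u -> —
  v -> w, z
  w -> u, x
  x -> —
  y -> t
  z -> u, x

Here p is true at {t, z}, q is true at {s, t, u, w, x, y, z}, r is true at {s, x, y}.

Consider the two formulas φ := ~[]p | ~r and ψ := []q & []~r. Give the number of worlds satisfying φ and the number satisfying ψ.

For ~[]p | ~r:
s: ~[]p is T, ~r is F. ✓
t: ~[]p is T, ~r is T. ✓
u: ~[]p is F, ~r is T. ✓
v: ~[]p is T, ~r is T. ✓
w: ~[]p is T, ~r is T. ✓
x: ~[]p is F, ~r is F. ✗
y: ~[]p is F, ~r is F. ✗
z: ~[]p is T, ~r is T. ✓
— 6 worlds.
For []q & []~r:
s: []q is F, []~r is T. ✗
t: []q is T, []~r is T. ✓
u: []q is T, []~r is T. ✓
v: []q is T, []~r is T. ✓
w: []q is T, []~r is F. ✗
x: []q is T, []~r is T. ✓
y: []q is T, []~r is T. ✓
z: []q is T, []~r is F. ✗
— 5 worlds.

6 and 5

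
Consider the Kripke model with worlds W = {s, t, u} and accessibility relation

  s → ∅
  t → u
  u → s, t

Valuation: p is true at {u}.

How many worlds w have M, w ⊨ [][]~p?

s: no successors, so [][]~p holds vacuously. ✓
t: successors {u}; []~p there: u:T. ✓
u: successors {s, t}; []~p there: s:T, t:F. ✗
Satisfying worlds: {s, t}.

2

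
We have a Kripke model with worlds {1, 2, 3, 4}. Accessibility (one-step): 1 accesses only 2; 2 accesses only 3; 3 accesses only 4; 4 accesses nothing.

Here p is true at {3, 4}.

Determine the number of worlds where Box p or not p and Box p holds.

3

1: Box p is F, not p and Box p is F. ✗
2: Box p is T, not p and Box p is T. ✓
3: Box p is T, not p and Box p is F. ✓
4: Box p is T, not p and Box p is F. ✓
Satisfying worlds: {2, 3, 4}.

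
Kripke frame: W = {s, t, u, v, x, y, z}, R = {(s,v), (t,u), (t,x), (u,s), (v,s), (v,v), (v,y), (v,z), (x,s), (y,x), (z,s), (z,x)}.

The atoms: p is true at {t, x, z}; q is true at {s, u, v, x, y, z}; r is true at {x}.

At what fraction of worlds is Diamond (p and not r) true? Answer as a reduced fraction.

1/7

s: successors {v}; p and not r there: v:F. ✗
t: successors {u, x}; p and not r there: u:F, x:F. ✗
u: successors {s}; p and not r there: s:F. ✗
v: successors {s, v, y, z}; p and not r there: s:F, v:F, y:F, z:T. ✓
x: successors {s}; p and not r there: s:F. ✗
y: successors {x}; p and not r there: x:F. ✗
z: successors {s, x}; p and not r there: s:F, x:F. ✗
That's 1 of 7 worlds, so 1/7.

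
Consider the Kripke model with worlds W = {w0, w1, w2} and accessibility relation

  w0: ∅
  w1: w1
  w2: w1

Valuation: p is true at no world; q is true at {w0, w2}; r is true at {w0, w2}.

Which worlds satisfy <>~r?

w0: no successors, so <>~r fails. ✗
w1: successors {w1}; ~r there: w1:T. ✓
w2: successors {w1}; ~r there: w1:T. ✓

{w1, w2}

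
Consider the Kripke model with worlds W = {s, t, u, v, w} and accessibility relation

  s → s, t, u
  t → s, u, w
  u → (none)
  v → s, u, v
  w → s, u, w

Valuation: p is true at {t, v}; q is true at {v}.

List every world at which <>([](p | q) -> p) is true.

{s, t, v, w}

s: successors {s, t, u}; [](p | q) -> p there: s:T, t:T, u:F. ✓
t: successors {s, u, w}; [](p | q) -> p there: s:T, u:F, w:T. ✓
u: no successors, so <>([](p | q) -> p) fails. ✗
v: successors {s, u, v}; [](p | q) -> p there: s:T, u:F, v:T. ✓
w: successors {s, u, w}; [](p | q) -> p there: s:T, u:F, w:T. ✓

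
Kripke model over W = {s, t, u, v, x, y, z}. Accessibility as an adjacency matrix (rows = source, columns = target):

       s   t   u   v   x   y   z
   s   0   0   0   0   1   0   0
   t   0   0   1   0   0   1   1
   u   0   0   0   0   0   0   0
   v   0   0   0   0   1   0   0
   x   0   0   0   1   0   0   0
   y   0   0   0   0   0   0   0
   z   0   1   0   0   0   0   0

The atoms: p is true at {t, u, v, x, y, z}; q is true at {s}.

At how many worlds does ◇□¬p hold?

1

s: successors {x}; □¬p there: x:F. ✗
t: successors {u, y, z}; □¬p there: u:T, y:T, z:F. ✓
u: no successors, so ◇□¬p fails. ✗
v: successors {x}; □¬p there: x:F. ✗
x: successors {v}; □¬p there: v:F. ✗
y: no successors, so ◇□¬p fails. ✗
z: successors {t}; □¬p there: t:F. ✗
Satisfying worlds: {t}.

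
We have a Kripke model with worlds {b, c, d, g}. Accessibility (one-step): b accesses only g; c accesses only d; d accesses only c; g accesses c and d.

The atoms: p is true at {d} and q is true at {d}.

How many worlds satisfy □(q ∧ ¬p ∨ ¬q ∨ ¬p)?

2

b: successors {g}; q ∧ ¬p ∨ ¬q ∨ ¬p there: g:T. ✓
c: successors {d}; q ∧ ¬p ∨ ¬q ∨ ¬p there: d:F. ✗
d: successors {c}; q ∧ ¬p ∨ ¬q ∨ ¬p there: c:T. ✓
g: successors {c, d}; q ∧ ¬p ∨ ¬q ∨ ¬p there: c:T, d:F. ✗
Satisfying worlds: {b, d}.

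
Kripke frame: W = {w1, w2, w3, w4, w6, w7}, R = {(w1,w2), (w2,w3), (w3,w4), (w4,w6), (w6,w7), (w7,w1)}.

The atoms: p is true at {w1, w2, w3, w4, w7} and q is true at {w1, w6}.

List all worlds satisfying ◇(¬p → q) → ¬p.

w1: ◇(¬p → q) is T, ¬p is F. ✗
w2: ◇(¬p → q) is T, ¬p is F. ✗
w3: ◇(¬p → q) is T, ¬p is F. ✗
w4: ◇(¬p → q) is T, ¬p is F. ✗
w6: ◇(¬p → q) is T, ¬p is T. ✓
w7: ◇(¬p → q) is T, ¬p is F. ✗

{w6}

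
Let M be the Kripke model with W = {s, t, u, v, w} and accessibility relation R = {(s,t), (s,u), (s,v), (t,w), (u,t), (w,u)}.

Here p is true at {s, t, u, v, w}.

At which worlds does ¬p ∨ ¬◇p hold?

s: ¬p is F, ¬◇p is F. ✗
t: ¬p is F, ¬◇p is F. ✗
u: ¬p is F, ¬◇p is F. ✗
v: ¬p is F, ¬◇p is T. ✓
w: ¬p is F, ¬◇p is F. ✗

{v}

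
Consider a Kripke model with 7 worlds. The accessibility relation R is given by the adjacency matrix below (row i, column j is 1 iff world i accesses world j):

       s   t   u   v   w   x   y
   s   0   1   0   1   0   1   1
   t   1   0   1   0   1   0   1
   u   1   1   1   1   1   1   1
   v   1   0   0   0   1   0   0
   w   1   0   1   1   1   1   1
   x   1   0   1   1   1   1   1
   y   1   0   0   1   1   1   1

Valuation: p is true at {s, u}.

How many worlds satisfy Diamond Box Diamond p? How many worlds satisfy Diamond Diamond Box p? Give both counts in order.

For Diamond Box Diamond p:
s: successors {t, v, x, y}; Box Diamond p there: t:F, v:F, x:F, y:F. ✗
t: successors {s, u, w, y}; Box Diamond p there: s:T, u:F, w:F, y:F. ✓
u: successors {s, t, u, v, w, x, y}; Box Diamond p there: s:T, t:F, u:F, v:F, w:F, x:F, y:F. ✓
v: successors {s, w}; Box Diamond p there: s:T, w:F. ✓
w: successors {s, u, v, w, x, y}; Box Diamond p there: s:T, u:F, v:F, w:F, x:F, y:F. ✓
x: successors {s, u, v, w, x, y}; Box Diamond p there: s:T, u:F, v:F, w:F, x:F, y:F. ✓
y: successors {s, v, w, x, y}; Box Diamond p there: s:T, v:F, w:F, x:F, y:F. ✓
— 6 worlds.
For Diamond Diamond Box p:
s: successors {t, v, x, y}; Diamond Box p there: t:F, v:F, x:F, y:F. ✗
t: successors {s, u, w, y}; Diamond Box p there: s:F, u:F, w:F, y:F. ✗
u: successors {s, t, u, v, w, x, y}; Diamond Box p there: s:F, t:F, u:F, v:F, w:F, x:F, y:F. ✗
v: successors {s, w}; Diamond Box p there: s:F, w:F. ✗
w: successors {s, u, v, w, x, y}; Diamond Box p there: s:F, u:F, v:F, w:F, x:F, y:F. ✗
x: successors {s, u, v, w, x, y}; Diamond Box p there: s:F, u:F, v:F, w:F, x:F, y:F. ✗
y: successors {s, v, w, x, y}; Diamond Box p there: s:F, v:F, w:F, x:F, y:F. ✗
— 0 worlds.

6 and 0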